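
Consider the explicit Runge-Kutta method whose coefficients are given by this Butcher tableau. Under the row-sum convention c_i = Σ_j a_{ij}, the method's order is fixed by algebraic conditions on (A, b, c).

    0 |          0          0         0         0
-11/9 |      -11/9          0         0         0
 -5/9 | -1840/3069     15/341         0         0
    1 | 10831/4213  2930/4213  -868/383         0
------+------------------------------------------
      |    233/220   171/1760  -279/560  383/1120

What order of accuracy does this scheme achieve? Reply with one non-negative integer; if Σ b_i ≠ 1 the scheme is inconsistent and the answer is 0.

4

b = (233/220, 171/1760, -279/560, 383/1120)
c = (0, -11/9, -5/9, 1)
Ac = (0, 0, -5/93, 470/1149)
Σ b_i: 233/220·1 + 171/1760·1 + (-279/560)·1 + 383/1120·1 = 1 ✓
b·c: 171/1760·(-11/9) + (-279/560)·(-5/9) + 383/1120·1 = 1/2 ✓
b·c²: 171/1760·121/81 + (-279/560)·25/81 + 383/1120·1 = 1/3 ✓
b·Ac: (-279/560)·(-5/93) + 383/1120·470/1149 = 1/6 ✓
b·c³: 171/1760·(-1331/729) + (-279/560)·(-125/729) + 383/1120·1 = 1/4 ✓
b·(c∘Ac): (-279/560)·25/837 + 383/1120·470/1149 = 1/8 ✓
b·Ac²: (-279/560)·55/837 + 383/1120·130/383 = 1/12 ✓
b·A²c: 383/1120·140/1149 = 1/24 ✓; 4 stages ⇒ order 4.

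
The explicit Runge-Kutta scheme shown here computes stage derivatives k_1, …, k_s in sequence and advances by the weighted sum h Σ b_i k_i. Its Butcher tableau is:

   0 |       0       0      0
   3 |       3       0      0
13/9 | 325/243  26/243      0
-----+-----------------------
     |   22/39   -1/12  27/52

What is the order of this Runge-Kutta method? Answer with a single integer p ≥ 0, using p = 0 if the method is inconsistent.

b = (22/39, -1/12, 27/52)
c = (0, 3, 13/9)
Ac = (0, 0, 26/81)
Σ b_i: 22/39·1 + (-1/12)·1 + 27/52·1 = 1 ✓
b·c: (-1/12)·3 + 27/52·13/9 = 1/2 ✓
b·c²: (-1/12)·9 + 27/52·169/81 = 1/3 ✓
b·Ac: 27/52·26/81 = 1/6 ✓; 3 stages ⇒ order 3.

3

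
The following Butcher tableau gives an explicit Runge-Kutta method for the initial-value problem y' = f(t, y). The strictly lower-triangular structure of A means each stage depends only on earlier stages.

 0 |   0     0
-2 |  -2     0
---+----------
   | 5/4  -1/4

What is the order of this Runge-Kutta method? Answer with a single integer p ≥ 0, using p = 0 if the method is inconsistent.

b = (5/4, -1/4)
c = (0, -2)
Σ b_i: 5/4·1 + (-1/4)·1 = 1 ✓
b·c: (-1/4)·(-2) = 1/2 ✓; 2 stages ⇒ order 2.

2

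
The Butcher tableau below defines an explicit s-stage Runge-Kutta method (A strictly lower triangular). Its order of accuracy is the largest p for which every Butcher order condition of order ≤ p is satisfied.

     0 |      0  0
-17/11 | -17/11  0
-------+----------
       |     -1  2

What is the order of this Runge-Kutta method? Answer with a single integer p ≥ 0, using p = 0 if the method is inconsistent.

1

b = (-1, 2)
c = (0, -17/11)
Σ b_i: (-1)·1 + 2·1 = 1 ✓
b·c: 2·(-17/11) = -34/11 ≠ 1/2 ⇒ order 1.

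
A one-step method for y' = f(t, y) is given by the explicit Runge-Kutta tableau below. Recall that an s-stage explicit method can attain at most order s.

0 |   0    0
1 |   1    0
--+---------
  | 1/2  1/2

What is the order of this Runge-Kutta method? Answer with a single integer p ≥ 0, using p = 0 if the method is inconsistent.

b = (1/2, 1/2)
c = (0, 1)
Σ b_i: 1/2·1 + 1/2·1 = 1 ✓
b·c: 1/2·1 = 1/2 ✓; 2 stages ⇒ order 2.

2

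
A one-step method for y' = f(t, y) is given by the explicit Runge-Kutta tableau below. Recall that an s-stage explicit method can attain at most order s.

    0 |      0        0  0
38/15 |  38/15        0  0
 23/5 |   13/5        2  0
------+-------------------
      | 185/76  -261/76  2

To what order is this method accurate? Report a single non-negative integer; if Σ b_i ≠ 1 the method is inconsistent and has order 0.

b = (185/76, -261/76, 2)
c = (0, 38/15, 23/5)
Ac = (0, 0, 76/15)
Σ b_i: 185/76·1 + (-261/76)·1 + 2·1 = 1 ✓
b·c: (-261/76)·38/15 + 2·23/5 = 1/2 ✓
b·c²: (-261/76)·1444/225 + 2·529/25 = 507/25 ≠ 1/3 ⇒ order 2.
b·Ac: 2·76/15 = 152/15 ≠ 1/6

2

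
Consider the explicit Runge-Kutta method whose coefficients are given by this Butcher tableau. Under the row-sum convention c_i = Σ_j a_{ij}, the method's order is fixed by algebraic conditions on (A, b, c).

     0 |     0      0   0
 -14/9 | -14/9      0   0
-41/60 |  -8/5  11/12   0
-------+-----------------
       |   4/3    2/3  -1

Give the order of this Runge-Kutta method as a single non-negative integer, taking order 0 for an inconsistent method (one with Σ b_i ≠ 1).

b = (4/3, 2/3, -1)
c = (0, -14/9, -41/60)
Ac = (0, 0, -77/54)
Σ b_i: 4/3·1 + 2/3·1 + (-1)·1 = 1 ✓
b·c: 2/3·(-14/9) + (-1)·(-41/60) = -191/540 ≠ 1/2 ⇒ order 1.

1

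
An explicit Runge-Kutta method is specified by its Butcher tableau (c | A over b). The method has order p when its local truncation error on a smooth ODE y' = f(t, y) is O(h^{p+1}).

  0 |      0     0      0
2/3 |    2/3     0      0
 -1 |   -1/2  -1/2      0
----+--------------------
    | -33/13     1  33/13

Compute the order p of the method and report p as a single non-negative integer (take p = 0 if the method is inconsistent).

b = (-33/13, 1, 33/13)
c = (0, 2/3, -1)
Ac = (0, 0, -1/3)
Σ b_i: (-33/13)·1 + 1·1 + 33/13·1 = 1 ✓
b·c: 1·2/3 + 33/13·(-1) = -73/39 ≠ 1/2 ⇒ order 1.

1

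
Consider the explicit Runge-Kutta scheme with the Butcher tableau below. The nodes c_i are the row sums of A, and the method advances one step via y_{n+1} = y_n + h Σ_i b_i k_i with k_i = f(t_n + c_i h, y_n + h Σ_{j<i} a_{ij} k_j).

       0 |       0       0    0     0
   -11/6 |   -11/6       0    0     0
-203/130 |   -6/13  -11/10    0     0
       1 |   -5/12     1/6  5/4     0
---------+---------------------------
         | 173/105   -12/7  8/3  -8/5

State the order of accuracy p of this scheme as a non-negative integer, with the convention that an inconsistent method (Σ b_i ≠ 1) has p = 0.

b = (173/105, -12/7, 8/3, -8/5)
c = (0, -11/6, -203/130, 1)
Ac = (0, 0, 121/60, -2113/936)
Σ b_i: 173/105·1 + (-12/7)·1 + 8/3·1 + (-8/5)·1 = 1 ✓
b·c: (-12/7)·(-11/6) + 8/3·(-203/130) + (-8/5)·1 = -3578/1365 ≠ 1/2 ⇒ order 1.

1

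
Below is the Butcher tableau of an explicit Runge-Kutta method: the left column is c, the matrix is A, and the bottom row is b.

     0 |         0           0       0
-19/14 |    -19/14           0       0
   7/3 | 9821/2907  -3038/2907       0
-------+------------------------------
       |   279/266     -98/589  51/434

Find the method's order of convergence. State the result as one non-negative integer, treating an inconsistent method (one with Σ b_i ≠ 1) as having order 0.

b = (279/266, -98/589, 51/434)
c = (0, -19/14, 7/3)
Ac = (0, 0, 217/153)
Σ b_i: 279/266·1 + (-98/589)·1 + 51/434·1 = 1 ✓
b·c: (-98/589)·(-19/14) + 51/434·7/3 = 1/2 ✓
b·c²: (-98/589)·361/196 + 51/434·49/9 = 1/3 ✓
b·Ac: 51/434·217/153 = 1/6 ✓; 3 stages ⇒ order 3.

3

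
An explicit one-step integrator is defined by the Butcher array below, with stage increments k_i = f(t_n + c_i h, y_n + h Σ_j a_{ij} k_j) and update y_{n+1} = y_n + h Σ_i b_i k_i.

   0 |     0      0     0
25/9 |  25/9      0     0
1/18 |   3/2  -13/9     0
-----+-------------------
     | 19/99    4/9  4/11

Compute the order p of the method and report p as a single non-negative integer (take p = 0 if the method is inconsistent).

b = (19/99, 4/9, 4/11)
c = (0, 25/9, 1/18)
Ac = (0, 0, -325/81)
Σ b_i: 19/99·1 + 4/9·1 + 4/11·1 = 1 ✓
b·c: 4/9·25/9 + 4/11·1/18 = 1118/891 ≠ 1/2 ⇒ order 1.

1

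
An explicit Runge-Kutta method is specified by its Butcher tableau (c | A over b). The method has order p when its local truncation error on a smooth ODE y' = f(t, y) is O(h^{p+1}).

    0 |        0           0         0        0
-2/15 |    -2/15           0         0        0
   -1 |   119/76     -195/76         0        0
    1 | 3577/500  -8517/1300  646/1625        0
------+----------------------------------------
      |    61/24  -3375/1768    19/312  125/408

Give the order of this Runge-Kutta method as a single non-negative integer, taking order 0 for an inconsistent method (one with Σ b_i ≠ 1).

4

b = (61/24, -3375/1768, 19/312, 125/408)
c = (0, -2/15, -1, 1)
Ac = (0, 0, 13/38, 119/250)
Σ b_i: 61/24·1 + (-3375/1768)·1 + 19/312·1 + 125/408·1 = 1 ✓
b·c: (-3375/1768)·(-2/15) + 19/312·(-1) + 125/408·1 = 1/2 ✓
b·c²: (-3375/1768)·4/225 + 19/312·1 + 125/408·1 = 1/3 ✓
b·Ac: 19/312·13/38 + 125/408·119/250 = 1/6 ✓
b·c³: (-3375/1768)·(-8/3375) + 19/312·(-1) + 125/408·1 = 1/4 ✓
b·(c∘Ac): 19/312·(-13/38) + 125/408·119/250 = 1/8 ✓
b·Ac²: 19/312·(-13/285) + 125/408·527/1875 = 1/12 ✓
b·A²c: 125/408·17/125 = 1/24 ✓; 4 stages ⇒ order 4.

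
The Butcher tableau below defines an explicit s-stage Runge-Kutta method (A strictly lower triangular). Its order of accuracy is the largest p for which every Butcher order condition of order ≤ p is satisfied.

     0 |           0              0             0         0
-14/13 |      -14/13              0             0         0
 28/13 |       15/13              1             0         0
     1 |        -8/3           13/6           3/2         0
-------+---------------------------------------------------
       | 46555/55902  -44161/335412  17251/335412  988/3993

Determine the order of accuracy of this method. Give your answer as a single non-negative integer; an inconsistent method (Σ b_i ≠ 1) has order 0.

b = (46555/55902, -44161/335412, 17251/335412, 988/3993)
c = (0, -14/13, 28/13, 1)
Ac = (0, 0, -14/13, 35/39)
Σ b_i: 46555/55902·1 + (-44161/335412)·1 + 17251/335412·1 + 988/3993·1 = 1 ✓
b·c: (-44161/335412)·(-14/13) + 17251/335412·28/13 + 988/3993·1 = 1/2 ✓
b·c²: (-44161/335412)·196/169 + 17251/335412·784/169 + 988/3993·1 = 1/3 ✓
b·Ac: 17251/335412·(-14/13) + 988/3993·35/39 = 1/6 ✓
b·c³: (-44161/335412)·(-2744/2197) + 17251/335412·21952/2197 + 988/3993·1 = 624730/674817 ≠ 1/4 ⇒ order 3.
b·(c∘Ac): 17251/335412·(-392/169) + 988/3993·35/39 = 1778/17303 ≠ 1/8
b·Ac²: 17251/335412·196/169 + 988/3993·4802/507 = 124747/51909 ≠ 1/12
b·A²c: 988/3993·(-21/13) = -532/1331 ≠ 1/24

3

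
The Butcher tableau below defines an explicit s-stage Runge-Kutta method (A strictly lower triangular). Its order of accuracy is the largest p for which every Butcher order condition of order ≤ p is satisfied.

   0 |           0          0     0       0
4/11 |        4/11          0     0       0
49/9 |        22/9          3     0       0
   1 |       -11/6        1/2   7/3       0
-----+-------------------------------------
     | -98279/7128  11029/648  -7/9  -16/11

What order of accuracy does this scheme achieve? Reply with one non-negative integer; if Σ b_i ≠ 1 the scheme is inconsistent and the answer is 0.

b = (-98279/7128, 11029/648, -7/9, -16/11)
c = (0, 4/11, 49/9, 1)
Ac = (0, 0, 12/11, 3827/297)
Σ b_i: (-98279/7128)·1 + 11029/648·1 + (-7/9)·1 + (-16/11)·1 = 1 ✓
b·c: 11029/648·4/11 + (-7/9)·49/9 + (-16/11)·1 = 1/2 ✓
b·c²: 11029/648·16/121 + (-7/9)·2401/81 + (-16/11)·1 = -1963429/88209 ≠ 1/3 ⇒ order 2.
b·Ac: (-7/9)·12/11 + (-16/11)·3827/297 = -64004/3267 ≠ 1/6

2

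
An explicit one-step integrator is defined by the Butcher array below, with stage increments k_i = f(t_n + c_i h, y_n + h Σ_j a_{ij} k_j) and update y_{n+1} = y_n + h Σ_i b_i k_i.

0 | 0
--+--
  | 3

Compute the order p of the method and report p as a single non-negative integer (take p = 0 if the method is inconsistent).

0

b = (3)
c = (0)
Σ b_i: 3·1 = 3 ≠ 1 ⇒ order 0.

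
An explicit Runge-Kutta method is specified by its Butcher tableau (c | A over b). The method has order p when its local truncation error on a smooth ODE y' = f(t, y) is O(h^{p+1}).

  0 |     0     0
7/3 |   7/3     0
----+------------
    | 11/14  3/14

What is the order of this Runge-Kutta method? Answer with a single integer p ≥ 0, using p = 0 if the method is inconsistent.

2

b = (11/14, 3/14)
c = (0, 7/3)
Σ b_i: 11/14·1 + 3/14·1 = 1 ✓
b·c: 3/14·7/3 = 1/2 ✓; 2 stages ⇒ order 2.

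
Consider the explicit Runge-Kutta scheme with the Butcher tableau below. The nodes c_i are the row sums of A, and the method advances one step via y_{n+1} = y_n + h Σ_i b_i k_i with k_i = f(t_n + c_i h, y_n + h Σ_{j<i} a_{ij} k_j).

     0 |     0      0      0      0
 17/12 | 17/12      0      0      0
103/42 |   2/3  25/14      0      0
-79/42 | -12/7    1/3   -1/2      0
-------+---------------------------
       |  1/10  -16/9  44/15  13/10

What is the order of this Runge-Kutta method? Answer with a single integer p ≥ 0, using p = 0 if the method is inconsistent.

b = (1/10, -16/9, 44/15, 13/10)
c = (0, 17/12, 103/42, -79/42)
Ac = (0, 0, 425/168, -95/126)
Σ b_i: 1/10·1 + (-16/9)·1 + 44/15·1 + 13/10·1 = 23/9 ≠ 1 ⇒ order 0.

0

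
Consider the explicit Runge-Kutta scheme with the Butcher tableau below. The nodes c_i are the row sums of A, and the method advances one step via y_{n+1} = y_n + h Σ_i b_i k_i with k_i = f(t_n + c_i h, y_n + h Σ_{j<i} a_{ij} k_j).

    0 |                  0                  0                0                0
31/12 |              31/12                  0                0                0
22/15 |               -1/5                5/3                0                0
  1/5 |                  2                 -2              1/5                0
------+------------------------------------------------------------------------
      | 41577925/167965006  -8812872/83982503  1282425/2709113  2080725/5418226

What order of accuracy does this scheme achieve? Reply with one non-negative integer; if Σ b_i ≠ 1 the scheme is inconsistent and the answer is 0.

b = (41577925/167965006, -8812872/83982503, 1282425/2709113, 2080725/5418226)
c = (0, 31/12, 22/15, 1/5)
Ac = (0, 0, 155/36, -731/150)
Σ b_i: 41577925/167965006·1 + (-8812872/83982503)·1 + 1282425/2709113·1 + 2080725/5418226·1 = 1 ✓
b·c: (-8812872/83982503)·31/12 + 1282425/2709113·22/15 + 2080725/5418226·1/5 = 1/2 ✓
b·c²: (-8812872/83982503)·961/144 + 1282425/2709113·484/225 + 2080725/5418226·1/25 = 1/3 ✓
b·Ac: 1282425/2709113·155/36 + 2080725/5418226·(-731/150) = 1/6 ✓
b·c³: (-8812872/83982503)·29791/1728 + 1282425/2709113·10648/3375 + 2080725/5418226·1/125 = -5542781/17732376 ≠ 1/4 ⇒ order 3.
b·(c∘Ac): 1282425/2709113·341/54 + 2080725/5418226·(-731/750) = 1275168553/487640340 ≠ 1/8
b·Ac²: 1282425/2709113·4805/432 + 2080725/5418226·(-12917/1000) = 27021179/88661880 ≠ 1/12
b·A²c: 2080725/5418226·31/36 = 21500825/65018712 ≠ 1/24

3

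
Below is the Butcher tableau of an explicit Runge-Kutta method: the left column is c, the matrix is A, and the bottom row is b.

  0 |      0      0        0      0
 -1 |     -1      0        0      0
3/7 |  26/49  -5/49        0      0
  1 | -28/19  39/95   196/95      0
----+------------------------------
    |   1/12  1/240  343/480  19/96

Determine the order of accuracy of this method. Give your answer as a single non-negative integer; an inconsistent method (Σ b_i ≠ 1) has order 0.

4

b = (1/12, 1/240, 343/480, 19/96)
c = (0, -1, 3/7, 1)
Ac = (0, 0, 5/49, 9/19)
Σ b_i: 1/12·1 + 1/240·1 + 343/480·1 + 19/96·1 = 1 ✓
b·c: 1/240·(-1) + 343/480·3/7 + 19/96·1 = 1/2 ✓
b·c²: 1/240·1 + 343/480·9/49 + 19/96·1 = 1/3 ✓
b·Ac: 343/480·5/49 + 19/96·9/19 = 1/6 ✓
b·c³: 1/240·(-1) + 343/480·27/343 + 19/96·1 = 1/4 ✓
b·(c∘Ac): 343/480·15/343 + 19/96·9/19 = 1/8 ✓
b·Ac²: 343/480·(-5/49) + 19/96·15/19 = 1/12 ✓
b·A²c: 19/96·4/19 = 1/24 ✓; 4 stages ⇒ order 4.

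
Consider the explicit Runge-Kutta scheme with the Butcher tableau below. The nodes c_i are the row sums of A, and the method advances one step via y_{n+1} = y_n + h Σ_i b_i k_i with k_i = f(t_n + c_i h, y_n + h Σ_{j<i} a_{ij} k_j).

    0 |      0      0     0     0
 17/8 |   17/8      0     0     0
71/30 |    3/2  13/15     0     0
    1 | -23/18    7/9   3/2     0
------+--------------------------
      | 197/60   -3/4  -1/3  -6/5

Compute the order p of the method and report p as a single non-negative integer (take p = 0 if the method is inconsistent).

b = (197/60, -3/4, -1/3, -6/5)
c = (0, 17/8, 71/30, 1)
Ac = (0, 0, 221/120, 1873/360)
Σ b_i: 197/60·1 + (-3/4)·1 + (-1/3)·1 + (-6/5)·1 = 1 ✓
b·c: (-3/4)·17/8 + (-1/3)·71/30 + (-6/5)·1 = -5159/1440 ≠ 1/2 ⇒ order 1.

1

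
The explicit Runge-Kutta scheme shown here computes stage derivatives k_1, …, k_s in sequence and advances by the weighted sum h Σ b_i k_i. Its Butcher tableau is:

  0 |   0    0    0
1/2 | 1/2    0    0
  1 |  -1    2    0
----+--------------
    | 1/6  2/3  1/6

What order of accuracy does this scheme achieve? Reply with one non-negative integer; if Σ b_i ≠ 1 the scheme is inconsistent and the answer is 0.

b = (1/6, 2/3, 1/6)
c = (0, 1/2, 1)
Ac = (0, 0, 1)
Σ b_i: 1/6·1 + 2/3·1 + 1/6·1 = 1 ✓
b·c: 2/3·1/2 + 1/6·1 = 1/2 ✓
b·c²: 2/3·1/4 + 1/6·1 = 1/3 ✓
b·Ac: 1/6·1 = 1/6 ✓; 3 stages ⇒ order 3.

3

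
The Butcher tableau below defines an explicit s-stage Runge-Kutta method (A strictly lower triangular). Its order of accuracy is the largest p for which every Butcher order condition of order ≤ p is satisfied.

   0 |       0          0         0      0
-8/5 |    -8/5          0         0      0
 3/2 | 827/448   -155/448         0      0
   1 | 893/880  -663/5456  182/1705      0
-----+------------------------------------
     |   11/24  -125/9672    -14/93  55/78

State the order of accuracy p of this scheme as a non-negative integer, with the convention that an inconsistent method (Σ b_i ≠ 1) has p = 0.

b = (11/24, -125/9672, -14/93, 55/78)
c = (0, -8/5, 3/2, 1)
Ac = (0, 0, 31/56, 39/110)
Σ b_i: 11/24·1 + (-125/9672)·1 + (-14/93)·1 + 55/78·1 = 1 ✓
b·c: (-125/9672)·(-8/5) + (-14/93)·3/2 + 55/78·1 = 1/2 ✓
b·c²: (-125/9672)·64/25 + (-14/93)·9/4 + 55/78·1 = 1/3 ✓
b·Ac: (-14/93)·31/56 + 55/78·39/110 = 1/6 ✓
b·c³: (-125/9672)·(-512/125) + (-14/93)·27/8 + 55/78·1 = 1/4 ✓
b·(c∘Ac): (-14/93)·93/112 + 55/78·39/110 = 1/8 ✓
b·Ac²: (-14/93)·(-31/35) + 55/78·(-39/550) = 1/12 ✓
b·A²c: 55/78·13/220 = 1/24 ✓; 4 stages ⇒ order 4.

4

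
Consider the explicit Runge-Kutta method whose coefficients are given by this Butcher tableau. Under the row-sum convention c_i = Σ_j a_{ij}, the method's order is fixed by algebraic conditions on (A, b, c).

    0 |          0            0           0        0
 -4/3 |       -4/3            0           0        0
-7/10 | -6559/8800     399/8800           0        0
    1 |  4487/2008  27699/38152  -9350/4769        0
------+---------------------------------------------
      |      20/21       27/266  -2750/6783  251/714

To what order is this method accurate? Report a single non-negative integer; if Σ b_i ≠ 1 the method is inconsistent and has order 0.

b = (20/21, 27/266, -2750/6783, 251/714)
c = (0, -4/3, -7/10, 1)
Ac = (0, 0, -133/2200, 203/502)
Σ b_i: 20/21·1 + 27/266·1 + (-2750/6783)·1 + 251/714·1 = 1 ✓
b·c: 27/266·(-4/3) + (-2750/6783)·(-7/10) + 251/714·1 = 1/2 ✓
b·c²: 27/266·16/9 + (-2750/6783)·49/100 + 251/714·1 = 1/3 ✓
b·Ac: (-2750/6783)·(-133/2200) + 251/714·203/502 = 1/6 ✓
b·c³: 27/266·(-64/27) + (-2750/6783)·(-343/1000) + 251/714·1 = 1/4 ✓
b·(c∘Ac): (-2750/6783)·931/22000 + 251/714·203/502 = 1/8 ✓
b·Ac²: (-2750/6783)·133/1650 + 251/714·497/1506 = 1/12 ✓
b·A²c: 251/714·119/1004 = 1/24 ✓; 4 stages ⇒ order 4.

4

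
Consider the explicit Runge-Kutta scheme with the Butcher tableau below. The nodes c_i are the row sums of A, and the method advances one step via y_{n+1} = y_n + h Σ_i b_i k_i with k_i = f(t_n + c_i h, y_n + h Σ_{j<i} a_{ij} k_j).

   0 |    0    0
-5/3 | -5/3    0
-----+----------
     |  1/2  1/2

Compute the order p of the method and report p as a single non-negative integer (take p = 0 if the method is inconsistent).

1

b = (1/2, 1/2)
c = (0, -5/3)
Σ b_i: 1/2·1 + 1/2·1 = 1 ✓
b·c: 1/2·(-5/3) = -5/6 ≠ 1/2 ⇒ order 1.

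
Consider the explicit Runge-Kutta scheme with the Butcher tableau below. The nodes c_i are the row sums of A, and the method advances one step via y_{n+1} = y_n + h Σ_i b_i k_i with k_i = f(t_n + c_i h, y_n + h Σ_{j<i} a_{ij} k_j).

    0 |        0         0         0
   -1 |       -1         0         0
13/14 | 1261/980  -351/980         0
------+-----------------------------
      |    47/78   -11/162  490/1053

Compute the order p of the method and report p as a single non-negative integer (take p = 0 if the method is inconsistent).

b = (47/78, -11/162, 490/1053)
c = (0, -1, 13/14)
Ac = (0, 0, 351/980)
Σ b_i: 47/78·1 + (-11/162)·1 + 490/1053·1 = 1 ✓
b·c: (-11/162)·(-1) + 490/1053·13/14 = 1/2 ✓
b·c²: (-11/162)·1 + 490/1053·169/196 = 1/3 ✓
b·Ac: 490/1053·351/980 = 1/6 ✓; 3 stages ⇒ order 3.

3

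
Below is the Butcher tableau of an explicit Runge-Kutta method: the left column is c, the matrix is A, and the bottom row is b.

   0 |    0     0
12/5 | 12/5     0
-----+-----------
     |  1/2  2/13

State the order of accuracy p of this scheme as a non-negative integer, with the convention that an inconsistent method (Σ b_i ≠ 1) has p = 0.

b = (1/2, 2/13)
c = (0, 12/5)
Σ b_i: 1/2·1 + 2/13·1 = 17/26 ≠ 1 ⇒ order 0.

0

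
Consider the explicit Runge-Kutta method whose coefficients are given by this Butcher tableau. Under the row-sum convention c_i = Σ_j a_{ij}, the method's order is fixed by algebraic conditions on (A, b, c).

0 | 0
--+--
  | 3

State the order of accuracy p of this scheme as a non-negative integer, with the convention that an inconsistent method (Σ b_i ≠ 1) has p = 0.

0

b = (3)
c = (0)
Σ b_i: 3·1 = 3 ≠ 1 ⇒ order 0.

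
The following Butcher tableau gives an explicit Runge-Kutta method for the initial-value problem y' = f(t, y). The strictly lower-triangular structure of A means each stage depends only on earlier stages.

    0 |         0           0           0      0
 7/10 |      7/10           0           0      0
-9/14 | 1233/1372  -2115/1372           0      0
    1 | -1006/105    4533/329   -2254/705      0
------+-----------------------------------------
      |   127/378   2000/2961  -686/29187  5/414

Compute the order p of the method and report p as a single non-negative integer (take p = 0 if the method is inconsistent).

b = (127/378, 2000/2961, -686/29187, 5/414)
c = (0, 7/10, -9/14, 1)
Ac = (0, 0, -423/392, 117/10)
Σ b_i: 127/378·1 + 2000/2961·1 + (-686/29187)·1 + 5/414·1 = 1 ✓
b·c: 2000/2961·7/10 + (-686/29187)·(-9/14) + 5/414·1 = 1/2 ✓
b·c²: 2000/2961·49/100 + (-686/29187)·81/196 + 5/414·1 = 1/3 ✓
b·Ac: (-686/29187)·(-423/392) + 5/414·117/10 = 1/6 ✓
b·c³: 2000/2961·343/1000 + (-686/29187)·(-729/2744) + 5/414·1 = 1/4 ✓
b·(c∘Ac): (-686/29187)·3807/5488 + 5/414·117/10 = 1/8 ✓
b·Ac²: (-686/29187)·(-423/560) + 5/414·543/100 = 1/12 ✓
b·A²c: 5/414·69/20 = 1/24 ✓; 4 stages ⇒ order 4.

4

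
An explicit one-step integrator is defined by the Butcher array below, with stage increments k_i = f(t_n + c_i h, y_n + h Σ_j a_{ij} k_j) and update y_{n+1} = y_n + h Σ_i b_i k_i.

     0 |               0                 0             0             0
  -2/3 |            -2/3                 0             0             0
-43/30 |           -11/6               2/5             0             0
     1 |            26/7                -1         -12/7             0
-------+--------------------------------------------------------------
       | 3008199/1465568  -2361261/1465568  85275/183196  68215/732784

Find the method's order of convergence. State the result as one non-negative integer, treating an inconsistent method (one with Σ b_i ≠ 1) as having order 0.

b = (3008199/1465568, -2361261/1465568, 85275/183196, 68215/732784)
c = (0, -2/3, -43/30, 1)
Ac = (0, 0, -4/15, 328/105)
Σ b_i: 3008199/1465568·1 + (-2361261/1465568)·1 + 85275/183196·1 + 68215/732784·1 = 1 ✓
b·c: (-2361261/1465568)·(-2/3) + 85275/183196·(-43/30) + 68215/732784·1 = 1/2 ✓
b·c²: (-2361261/1465568)·4/9 + 85275/183196·1849/900 + 68215/732784·1 = 1/3 ✓
b·Ac: 85275/183196·(-4/15) + 68215/732784·328/105 = 1/6 ✓
b·c³: (-2361261/1465568)·(-8/27) + 85275/183196·(-79507/27000) + 68215/732784·1 = -52776629/65950560 ≠ 1/4 ⇒ order 3.
b·(c∘Ac): 85275/183196·86/225 + 68215/732784·328/105 = 64400/137397 ≠ 1/8
b·Ac²: 85275/183196·8/45 + 68215/732784·(-6247/1575) = -9446603/32975280 ≠ 1/12
b·A²c: 68215/732784·16/35 = 1949/45799 ≠ 1/24

3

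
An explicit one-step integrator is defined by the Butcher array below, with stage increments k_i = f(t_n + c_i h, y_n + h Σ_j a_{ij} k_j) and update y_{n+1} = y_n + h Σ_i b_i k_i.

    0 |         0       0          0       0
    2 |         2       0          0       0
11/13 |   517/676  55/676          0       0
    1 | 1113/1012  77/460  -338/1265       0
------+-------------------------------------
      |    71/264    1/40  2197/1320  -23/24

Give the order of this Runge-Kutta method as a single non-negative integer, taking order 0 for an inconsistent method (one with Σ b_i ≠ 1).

b = (71/264, 1/40, 2197/1320, -23/24)
c = (0, 2, 11/13, 1)
Ac = (0, 0, 55/338, 5/46)
Σ b_i: 71/264·1 + 1/40·1 + 2197/1320·1 + (-23/24)·1 = 1 ✓
b·c: 1/40·2 + 2197/1320·11/13 + (-23/24)·1 = 1/2 ✓
b·c²: 1/40·4 + 2197/1320·121/169 + (-23/24)·1 = 1/3 ✓
b·Ac: 2197/1320·55/338 + (-23/24)·5/46 = 1/6 ✓
b·c³: 1/40·8 + 2197/1320·1331/2197 + (-23/24)·1 = 1/4 ✓
b·(c∘Ac): 2197/1320·605/4394 + (-23/24)·5/46 = 1/8 ✓
b·Ac²: 2197/1320·55/169 + (-23/24)·11/23 = 1/12 ✓
b·A²c: (-23/24)·(-1/23) = 1/24 ✓; 4 stages ⇒ order 4.

4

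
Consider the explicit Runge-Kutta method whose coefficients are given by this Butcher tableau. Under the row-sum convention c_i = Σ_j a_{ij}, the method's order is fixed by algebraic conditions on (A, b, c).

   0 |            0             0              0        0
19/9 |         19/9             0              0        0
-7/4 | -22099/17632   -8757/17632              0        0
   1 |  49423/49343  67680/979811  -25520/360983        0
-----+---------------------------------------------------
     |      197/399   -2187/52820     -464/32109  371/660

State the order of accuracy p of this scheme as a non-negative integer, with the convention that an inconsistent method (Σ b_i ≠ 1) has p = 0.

b = (197/399, -2187/52820, -464/32109, 371/660)
c = (0, 19/9, -7/4, 1)
Ac = (0, 0, -973/928, 100/371)
Σ b_i: 197/399·1 + (-2187/52820)·1 + (-464/32109)·1 + 371/660·1 = 1 ✓
b·c: (-2187/52820)·19/9 + (-464/32109)·(-7/4) + 371/660·1 = 1/2 ✓
b·c²: (-2187/52820)·361/81 + (-464/32109)·49/16 + 371/660·1 = 1/3 ✓
b·Ac: (-464/32109)·(-973/928) + 371/660·100/371 = 1/6 ✓
b·c³: (-2187/52820)·6859/729 + (-464/32109)·(-343/64) + 371/660·1 = 1/4 ✓
b·(c∘Ac): (-464/32109)·6811/3712 + 371/660·100/371 = 1/8 ✓
b·Ac²: (-464/32109)·(-18487/8352) + 371/660·305/3339 = 1/12 ✓
b·A²c: 371/660·55/742 = 1/24 ✓; 4 stages ⇒ order 4.

4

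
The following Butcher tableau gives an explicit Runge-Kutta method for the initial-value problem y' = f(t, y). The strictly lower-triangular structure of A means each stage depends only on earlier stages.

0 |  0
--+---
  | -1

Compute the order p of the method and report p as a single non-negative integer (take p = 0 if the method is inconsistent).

b = (-1)
c = (0)
Σ b_i: (-1)·1 = -1 ≠ 1 ⇒ order 0.

0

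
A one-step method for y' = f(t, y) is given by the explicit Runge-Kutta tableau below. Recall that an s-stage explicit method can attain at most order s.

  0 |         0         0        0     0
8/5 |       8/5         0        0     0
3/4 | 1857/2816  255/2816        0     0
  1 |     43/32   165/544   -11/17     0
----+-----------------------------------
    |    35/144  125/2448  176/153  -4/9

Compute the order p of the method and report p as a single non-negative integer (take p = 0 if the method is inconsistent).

b = (35/144, 125/2448, 176/153, -4/9)
c = (0, 8/5, 3/4, 1)
Ac = (0, 0, 51/352, 0)
Σ b_i: 35/144·1 + 125/2448·1 + 176/153·1 + (-4/9)·1 = 1 ✓
b·c: 125/2448·8/5 + 176/153·3/4 + (-4/9)·1 = 1/2 ✓
b·c²: 125/2448·64/25 + 176/153·9/16 + (-4/9)·1 = 1/3 ✓
b·Ac: 176/153·51/352 = 1/6 ✓
b·c³: 125/2448·512/125 + 176/153·27/64 + (-4/9)·1 = 1/4 ✓
b·(c∘Ac): 176/153·153/1408 = 1/8 ✓
b·Ac²: 176/153·51/220 + (-4/9)·33/80 = 1/12 ✓
b·A²c: (-4/9)·(-3/32) = 1/24 ✓; 4 stages ⇒ order 4.

4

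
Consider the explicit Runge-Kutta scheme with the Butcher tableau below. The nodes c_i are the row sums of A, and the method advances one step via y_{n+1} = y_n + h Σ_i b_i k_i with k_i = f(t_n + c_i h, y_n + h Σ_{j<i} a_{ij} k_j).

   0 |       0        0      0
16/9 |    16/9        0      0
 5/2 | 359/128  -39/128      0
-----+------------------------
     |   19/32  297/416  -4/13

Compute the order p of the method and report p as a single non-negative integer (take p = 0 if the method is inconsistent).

b = (19/32, 297/416, -4/13)
c = (0, 16/9, 5/2)
Ac = (0, 0, -13/24)
Σ b_i: 19/32·1 + 297/416·1 + (-4/13)·1 = 1 ✓
b·c: 297/416·16/9 + (-4/13)·5/2 = 1/2 ✓
b·c²: 297/416·256/81 + (-4/13)·25/4 = 1/3 ✓
b·Ac: (-4/13)·(-13/24) = 1/6 ✓; 3 stages ⇒ order 3.

3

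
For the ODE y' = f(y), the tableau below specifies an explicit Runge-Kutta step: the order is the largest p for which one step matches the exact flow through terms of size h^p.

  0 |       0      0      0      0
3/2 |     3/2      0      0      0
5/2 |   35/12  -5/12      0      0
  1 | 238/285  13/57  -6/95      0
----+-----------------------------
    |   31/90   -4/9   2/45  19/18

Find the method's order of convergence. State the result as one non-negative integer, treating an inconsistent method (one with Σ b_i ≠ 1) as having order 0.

b = (31/90, -4/9, 2/45, 19/18)
c = (0, 3/2, 5/2, 1)
Ac = (0, 0, -5/8, 7/38)
Σ b_i: 31/90·1 + (-4/9)·1 + 2/45·1 + 19/18·1 = 1 ✓
b·c: (-4/9)·3/2 + 2/45·5/2 + 19/18·1 = 1/2 ✓
b·c²: (-4/9)·9/4 + 2/45·25/4 + 19/18·1 = 1/3 ✓
b·Ac: 2/45·(-5/8) + 19/18·7/38 = 1/6 ✓
b·c³: (-4/9)·27/8 + 2/45·125/8 + 19/18·1 = 1/4 ✓
b·(c∘Ac): 2/45·(-25/16) + 19/18·7/38 = 1/8 ✓
b·Ac²: 2/45·(-15/16) + 19/18·9/76 = 1/12 ✓
b·A²c: 19/18·3/76 = 1/24 ✓; 4 stages ⇒ order 4.

4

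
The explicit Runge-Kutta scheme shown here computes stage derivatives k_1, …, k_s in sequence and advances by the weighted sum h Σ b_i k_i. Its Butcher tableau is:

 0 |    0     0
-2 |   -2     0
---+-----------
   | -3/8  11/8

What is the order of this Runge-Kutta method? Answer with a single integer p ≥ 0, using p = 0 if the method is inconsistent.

1

b = (-3/8, 11/8)
c = (0, -2)
Σ b_i: (-3/8)·1 + 11/8·1 = 1 ✓
b·c: 11/8·(-2) = -11/4 ≠ 1/2 ⇒ order 1.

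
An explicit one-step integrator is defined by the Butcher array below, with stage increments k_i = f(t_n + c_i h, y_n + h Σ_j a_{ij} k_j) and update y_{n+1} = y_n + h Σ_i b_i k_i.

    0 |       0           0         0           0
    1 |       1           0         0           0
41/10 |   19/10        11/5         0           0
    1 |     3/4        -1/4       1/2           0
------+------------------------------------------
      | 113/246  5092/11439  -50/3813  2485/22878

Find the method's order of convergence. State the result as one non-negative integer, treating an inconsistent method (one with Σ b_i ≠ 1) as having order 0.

b = (113/246, 5092/11439, -50/3813, 2485/22878)
c = (0, 1, 41/10, 1)
Ac = (0, 0, 11/5, 9/5)
Σ b_i: 113/246·1 + 5092/11439·1 + (-50/3813)·1 + 2485/22878·1 = 1 ✓
b·c: 5092/11439·1 + (-50/3813)·41/10 + 2485/22878·1 = 1/2 ✓
b·c²: 5092/11439·1 + (-50/3813)·1681/100 + 2485/22878·1 = 1/3 ✓
b·Ac: (-50/3813)·11/5 + 2485/22878·9/5 = 1/6 ✓
b·c³: 5092/11439·1 + (-50/3813)·68921/1000 + 2485/22878·1 = -7/20 ≠ 1/4 ⇒ order 3.
b·(c∘Ac): (-50/3813)·451/50 + 2485/22878·9/5 = 19/246 ≠ 1/8
b·Ac²: (-50/3813)·11/5 + 2485/22878·1631/200 = 617/720 ≠ 1/12
b·A²c: 2485/22878·11/10 = 5467/45756 ≠ 1/24

3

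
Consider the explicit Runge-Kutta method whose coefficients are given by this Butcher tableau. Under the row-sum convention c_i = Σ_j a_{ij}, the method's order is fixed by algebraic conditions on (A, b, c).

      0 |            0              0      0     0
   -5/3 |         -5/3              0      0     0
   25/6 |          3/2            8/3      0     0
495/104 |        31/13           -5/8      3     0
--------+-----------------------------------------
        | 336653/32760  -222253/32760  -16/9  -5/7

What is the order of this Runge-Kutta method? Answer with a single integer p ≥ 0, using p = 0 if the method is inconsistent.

b = (336653/32760, -222253/32760, -16/9, -5/7)
c = (0, -5/3, 25/6, 495/104)
Ac = (0, 0, -40/9, 325/24)
Σ b_i: 336653/32760·1 + (-222253/32760)·1 + (-16/9)·1 + (-5/7)·1 = 1 ✓
b·c: (-222253/32760)·(-5/3) + (-16/9)·25/6 + (-5/7)·495/104 = 1/2 ✓
b·c²: (-222253/32760)·25/9 + (-16/9)·625/36 + (-5/7)·245025/10816 = -404086685/6132672 ≠ 1/3 ⇒ order 2.
b·Ac: (-16/9)·(-40/9) + (-5/7)·325/24 = -8035/4536 ≠ 1/6

2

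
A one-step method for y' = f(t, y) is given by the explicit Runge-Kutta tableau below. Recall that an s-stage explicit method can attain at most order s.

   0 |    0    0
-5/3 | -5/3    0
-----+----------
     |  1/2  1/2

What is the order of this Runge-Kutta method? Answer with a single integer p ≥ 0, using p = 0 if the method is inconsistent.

1

b = (1/2, 1/2)
c = (0, -5/3)
Σ b_i: 1/2·1 + 1/2·1 = 1 ✓
b·c: 1/2·(-5/3) = -5/6 ≠ 1/2 ⇒ order 1.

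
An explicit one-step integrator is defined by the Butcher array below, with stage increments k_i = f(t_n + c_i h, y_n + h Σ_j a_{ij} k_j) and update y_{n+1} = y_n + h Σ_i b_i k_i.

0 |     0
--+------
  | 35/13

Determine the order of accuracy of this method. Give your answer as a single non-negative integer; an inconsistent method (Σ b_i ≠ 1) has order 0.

b = (35/13)
c = (0)
Σ b_i: 35/13·1 = 35/13 ≠ 1 ⇒ order 0.

0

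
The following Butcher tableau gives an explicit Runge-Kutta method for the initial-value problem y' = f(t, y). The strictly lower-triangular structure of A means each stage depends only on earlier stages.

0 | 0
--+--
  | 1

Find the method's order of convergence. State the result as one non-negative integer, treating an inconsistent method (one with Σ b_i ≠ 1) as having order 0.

1

b = (1)
c = (0)
Σ b_i: 1·1 = 1 ✓; 1 stage ⇒ order 1.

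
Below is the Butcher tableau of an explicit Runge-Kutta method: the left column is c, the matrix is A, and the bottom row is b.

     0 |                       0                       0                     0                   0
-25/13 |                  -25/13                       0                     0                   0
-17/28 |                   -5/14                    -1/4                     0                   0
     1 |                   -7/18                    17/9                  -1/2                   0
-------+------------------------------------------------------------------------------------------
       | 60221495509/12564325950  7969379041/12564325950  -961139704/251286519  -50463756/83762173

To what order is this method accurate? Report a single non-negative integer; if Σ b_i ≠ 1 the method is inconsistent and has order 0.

b = (60221495509/12564325950, 7969379041/12564325950, -961139704/251286519, -50463756/83762173)
c = (0, -25/13, -17/28, 1)
Ac = (0, 0, 25/52, -21811/6552)
Σ b_i: 60221495509/12564325950·1 + 7969379041/12564325950·1 + (-961139704/251286519)·1 + (-50463756/83762173)·1 = 1 ✓
b·c: 7969379041/12564325950·(-25/13) + (-961139704/251286519)·(-17/28) + (-50463756/83762173)·1 = 1/2 ✓
b·c²: 7969379041/12564325950·625/169 + (-961139704/251286519)·289/784 + (-50463756/83762173)·1 = 1/3 ✓
b·Ac: (-961139704/251286519)·25/52 + (-50463756/83762173)·(-21811/6552) = 1/6 ✓
b·c³: 7969379041/12564325950·(-15625/2197) + (-961139704/251286519)·(-4913/21952) + (-50463756/83762173)·1 = -259614943267/60978861944 ≠ 1/4 ⇒ order 3.
b·(c∘Ac): (-961139704/251286519)·(-425/1456) + (-50463756/83762173)·(-21811/6552) = 10198759187/3266724747 ≠ 1/8
b·Ac²: (-961139704/251286519)·(-625/676) + (-50463756/83762173)·16220431/2384928 = -102661345933/182936585832 ≠ 1/12
b·A²c: (-50463756/83762173)·(-25/104) = 315398475/2177816498 ≠ 1/24

3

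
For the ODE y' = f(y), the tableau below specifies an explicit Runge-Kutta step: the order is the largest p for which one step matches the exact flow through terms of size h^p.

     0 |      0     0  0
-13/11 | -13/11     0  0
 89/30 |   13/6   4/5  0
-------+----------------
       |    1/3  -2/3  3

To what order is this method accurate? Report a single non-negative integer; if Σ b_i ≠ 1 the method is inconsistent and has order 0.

b = (1/3, -2/3, 3)
c = (0, -13/11, 89/30)
Ac = (0, 0, -52/55)
Σ b_i: 1/3·1 + (-2/3)·1 + 3·1 = 8/3 ≠ 1 ⇒ order 0.

0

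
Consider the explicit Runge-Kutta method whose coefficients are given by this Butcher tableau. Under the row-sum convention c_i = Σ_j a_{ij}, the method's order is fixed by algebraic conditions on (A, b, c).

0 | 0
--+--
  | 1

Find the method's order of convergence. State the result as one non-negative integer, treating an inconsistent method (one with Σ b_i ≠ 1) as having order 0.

b = (1)
c = (0)
Σ b_i: 1·1 = 1 ✓; 1 stage ⇒ order 1.

1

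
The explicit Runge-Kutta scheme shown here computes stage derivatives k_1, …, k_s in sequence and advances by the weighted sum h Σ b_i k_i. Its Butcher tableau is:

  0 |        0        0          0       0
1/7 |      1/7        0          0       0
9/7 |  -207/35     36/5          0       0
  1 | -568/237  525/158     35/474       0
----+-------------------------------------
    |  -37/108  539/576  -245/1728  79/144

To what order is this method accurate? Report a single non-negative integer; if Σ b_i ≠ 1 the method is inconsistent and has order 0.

4

b = (-37/108, 539/576, -245/1728, 79/144)
c = (0, 1/7, 9/7, 1)
Ac = (0, 0, 36/35, 45/79)
Σ b_i: (-37/108)·1 + 539/576·1 + (-245/1728)·1 + 79/144·1 = 1 ✓
b·c: 539/576·1/7 + (-245/1728)·9/7 + 79/144·1 = 1/2 ✓
b·c²: 539/576·1/49 + (-245/1728)·81/49 + 79/144·1 = 1/3 ✓
b·Ac: (-245/1728)·36/35 + 79/144·45/79 = 1/6 ✓
b·c³: 539/576·1/343 + (-245/1728)·729/343 + 79/144·1 = 1/4 ✓
b·(c∘Ac): (-245/1728)·324/245 + 79/144·45/79 = 1/8 ✓
b·Ac²: (-245/1728)·36/245 + 79/144·15/79 = 1/12 ✓
b·A²c: 79/144·6/79 = 1/24 ✓; 4 stages ⇒ order 4.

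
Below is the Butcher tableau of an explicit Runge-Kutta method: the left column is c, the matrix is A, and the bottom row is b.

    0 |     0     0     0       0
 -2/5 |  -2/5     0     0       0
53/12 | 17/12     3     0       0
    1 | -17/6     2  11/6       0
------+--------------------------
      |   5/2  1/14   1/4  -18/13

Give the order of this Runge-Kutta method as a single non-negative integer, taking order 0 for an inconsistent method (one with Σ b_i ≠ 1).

0

b = (5/2, 1/14, 1/4, -18/13)
c = (0, -2/5, 53/12, 1)
Ac = (0, 0, -6/5, 2627/360)
Σ b_i: 5/2·1 + 1/14·1 + 1/4·1 + (-18/13)·1 = 523/364 ≠ 1 ⇒ order 0.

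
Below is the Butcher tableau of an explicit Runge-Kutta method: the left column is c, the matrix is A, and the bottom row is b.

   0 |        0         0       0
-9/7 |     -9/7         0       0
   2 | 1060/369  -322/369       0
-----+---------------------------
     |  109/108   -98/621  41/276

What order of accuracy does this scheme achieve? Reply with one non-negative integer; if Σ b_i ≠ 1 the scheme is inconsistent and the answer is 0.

b = (109/108, -98/621, 41/276)
c = (0, -9/7, 2)
Ac = (0, 0, 46/41)
Σ b_i: 109/108·1 + (-98/621)·1 + 41/276·1 = 1 ✓
b·c: (-98/621)·(-9/7) + 41/276·2 = 1/2 ✓
b·c²: (-98/621)·81/49 + 41/276·4 = 1/3 ✓
b·Ac: 41/276·46/41 = 1/6 ✓; 3 stages ⇒ order 3.

3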